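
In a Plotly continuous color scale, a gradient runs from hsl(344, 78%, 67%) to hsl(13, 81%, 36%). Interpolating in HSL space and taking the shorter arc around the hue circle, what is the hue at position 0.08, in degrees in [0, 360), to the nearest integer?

Hue: 13 − 344 = -331°, but |-331| > 180 so the shorter arc goes the other way: Δh = -331 + 360 = 29°.
H = 344 + 0.08 × (29) = 346.32 → 346°

346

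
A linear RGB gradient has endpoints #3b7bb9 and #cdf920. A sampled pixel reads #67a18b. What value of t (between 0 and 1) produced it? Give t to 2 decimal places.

Invert the lerp on the B channel (largest span, 153): t = (139 − 185) / (32 − 185) = -46/-153 = 0.30065.
Check on R: (103 − 59)/(205 − 59) = 0.3014 ✓

0.30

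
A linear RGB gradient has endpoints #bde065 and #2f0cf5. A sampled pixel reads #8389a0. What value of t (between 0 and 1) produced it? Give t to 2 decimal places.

Invert the lerp on the G channel (largest span, 212): t = (137 − 224) / (12 − 224) = -87/-212 = 0.41038.
Check on R: (131 − 189)/(47 − 189) = 0.4085 ✓

0.41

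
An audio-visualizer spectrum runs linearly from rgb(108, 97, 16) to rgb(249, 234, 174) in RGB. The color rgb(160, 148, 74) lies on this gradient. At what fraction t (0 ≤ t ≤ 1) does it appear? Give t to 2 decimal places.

0.37

Invert the lerp on the B channel (largest span, 158): t = (74 − 16) / (174 − 16) = 58/158 = 0.36709.
Check on R: (160 − 108)/(249 − 108) = 0.3688 ✓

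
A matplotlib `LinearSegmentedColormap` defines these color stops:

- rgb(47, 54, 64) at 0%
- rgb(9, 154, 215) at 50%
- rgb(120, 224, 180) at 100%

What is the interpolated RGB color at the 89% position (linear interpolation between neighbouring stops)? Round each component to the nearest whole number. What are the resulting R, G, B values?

(96, 209, 188)

89% lies between the 50% and 100% stops, so the local fraction is t = (89 − 50)/(100 − 50) = 39/50 ≈ 0.78.
R = 9 + 0.78 × (120 − 9) = 95.58 → 96
G = 154 + 0.78 × (224 − 154) = 208.6 → 209
B = 215 + 0.78 × (180 − 215) = 187.7 → 188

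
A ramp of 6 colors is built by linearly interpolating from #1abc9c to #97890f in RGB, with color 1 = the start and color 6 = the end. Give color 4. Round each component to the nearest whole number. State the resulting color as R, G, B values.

With 6 swatches and endpoints inclusive, swatch 4 sits at t = (4 − 1)/(6 − 1) = 3/5 ≈ 0.6.
#1abc9c → (26, 188, 156); #97890f → (151, 137, 15).
R = 26 + 0.6 × (151 − 26) = 101 → 101
G = 188 + 0.6 × (137 − 188) = 157.4 → 157
B = 156 + 0.6 × (15 − 156) = 71.4 → 71

(101, 157, 71)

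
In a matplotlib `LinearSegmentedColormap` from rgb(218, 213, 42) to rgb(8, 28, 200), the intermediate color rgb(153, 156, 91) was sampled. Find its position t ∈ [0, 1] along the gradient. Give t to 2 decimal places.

Invert the lerp on the R channel (largest span, 210): t = (153 − 218) / (8 − 218) = -65/-210 = 0.30952.
Check on G: (156 − 213)/(28 − 213) = 0.3081 ✓

0.31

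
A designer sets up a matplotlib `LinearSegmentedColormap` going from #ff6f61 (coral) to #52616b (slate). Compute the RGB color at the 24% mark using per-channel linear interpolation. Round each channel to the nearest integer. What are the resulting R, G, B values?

(213, 108, 99)

#ff6f61 → (255, 111, 97); #52616b → (82, 97, 107).
24% corresponds to t = 0.24.
R = 255 + 0.24 × (82 − 255) = 255 + 0.24 × -173 = 213.48 → 213
G = 111 + 0.24 × (97 − 111) = 111 + 0.24 × -14 = 107.64 → 108
B = 97 + 0.24 × (107 − 97) = 97 + 0.24 × 10 = 99.4 → 99
So the blended color is (213, 108, 99), about #d56c63.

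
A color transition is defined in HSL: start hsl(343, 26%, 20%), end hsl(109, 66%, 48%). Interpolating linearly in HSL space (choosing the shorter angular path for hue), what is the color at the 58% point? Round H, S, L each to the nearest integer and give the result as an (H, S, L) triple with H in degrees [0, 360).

(56, 49, 36)

Hue: 109 − 343 = -234°, but |-234| > 180 so the shorter arc goes the other way: Δh = -234 + 360 = 126°.
H = 343 + 0.58 × (126) = 416.08 → 416 → 416 mod 360 = 56°
S = 26 + 0.58 × (66 − 26) = 49.2 → 49%
L = 20 + 0.58 × (48 − 20) = 36.24 → 36%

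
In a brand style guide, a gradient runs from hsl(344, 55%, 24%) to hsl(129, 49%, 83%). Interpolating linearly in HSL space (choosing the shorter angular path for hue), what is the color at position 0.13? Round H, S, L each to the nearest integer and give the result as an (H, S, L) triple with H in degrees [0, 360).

Hue: 129 − 344 = -215°, but |-215| > 180 so the shorter arc goes the other way: Δh = -215 + 360 = 145°.
H = 344 + 0.13 × (145) = 362.85 → 363 → 363 mod 360 = 3°
S = 55 + 0.13 × (49 − 55) = 54.22 → 54%
L = 24 + 0.13 × (83 − 24) = 31.67 → 32%

(3, 54, 32)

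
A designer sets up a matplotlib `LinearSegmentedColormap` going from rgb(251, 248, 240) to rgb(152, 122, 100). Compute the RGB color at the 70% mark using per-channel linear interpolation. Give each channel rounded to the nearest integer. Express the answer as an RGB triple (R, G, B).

70% corresponds to t = 0.7.
R = 251 + 0.7 × (152 − 251) = 251 + 0.7 × -99 = 181.7 → 182
G = 248 + 0.7 × (122 − 248) = 248 + 0.7 × -126 = 159.8 → 160
B = 240 + 0.7 × (100 − 240) = 240 + 0.7 × -140 = 142 → 142

(182, 160, 142)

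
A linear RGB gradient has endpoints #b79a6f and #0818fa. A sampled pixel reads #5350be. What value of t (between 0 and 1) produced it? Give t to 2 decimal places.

Invert the lerp on the R channel (largest span, 175): t = (83 − 183) / (8 − 183) = -100/-175 = 0.57143.
Check on G: (80 − 154)/(24 − 154) = 0.5692 ✓

0.57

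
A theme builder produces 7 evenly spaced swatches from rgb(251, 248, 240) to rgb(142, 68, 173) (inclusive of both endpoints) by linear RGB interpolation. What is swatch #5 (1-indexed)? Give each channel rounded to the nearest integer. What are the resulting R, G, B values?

(178, 128, 195)

With 7 swatches and endpoints inclusive, swatch 5 sits at t = (5 − 1)/(7 − 1) = 4/6 ≈ 0.6667.
R = 251 + 0.6667 × (142 − 251) = 178.33 → 178
G = 248 + 0.6667 × (68 − 248) = 127.994 → 128
B = 240 + 0.6667 × (173 − 240) = 195.331 → 195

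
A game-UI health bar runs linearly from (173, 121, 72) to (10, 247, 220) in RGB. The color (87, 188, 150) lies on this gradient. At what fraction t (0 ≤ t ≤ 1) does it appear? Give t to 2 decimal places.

Invert the lerp on the R channel (largest span, 163): t = (87 − 173) / (10 − 173) = -86/-163 = 0.52761.
Check on G: (188 − 121)/(247 − 121) = 0.5317 ✓

0.53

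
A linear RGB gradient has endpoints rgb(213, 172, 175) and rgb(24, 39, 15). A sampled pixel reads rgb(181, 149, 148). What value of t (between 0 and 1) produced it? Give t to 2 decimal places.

0.17

Invert the lerp on the R channel (largest span, 189): t = (181 − 213) / (24 − 213) = -32/-189 = 0.16931.
Check on G: (149 − 172)/(39 − 172) = 0.1729 ✓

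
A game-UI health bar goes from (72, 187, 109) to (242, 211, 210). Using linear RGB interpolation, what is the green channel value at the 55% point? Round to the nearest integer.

200

G = 187 + 0.55 × (211 − 187) = 200.2 → 200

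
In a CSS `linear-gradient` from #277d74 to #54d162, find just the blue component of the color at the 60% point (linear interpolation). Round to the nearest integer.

B₁ = 116 (from #277d74), B₂ = 98 (from #54d162).
B = 116 + 0.6 × (98 − 116) = 105.2 → 105

105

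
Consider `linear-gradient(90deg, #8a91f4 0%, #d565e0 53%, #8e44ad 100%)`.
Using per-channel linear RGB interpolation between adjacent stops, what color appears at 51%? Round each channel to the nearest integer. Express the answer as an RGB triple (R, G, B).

(210, 103, 225)

51% lies between the 0% and 53% stops, so the local fraction is t = (51 − 0)/(53 − 0) = 51/53 ≈ 0.9623.
#8a91f4 → (138, 145, 244); #d565e0 → (213, 101, 224).
R = 138 + 0.9623 × (213 − 138) = 210.173 → 210
G = 145 + 0.9623 × (101 − 145) = 102.659 → 103
B = 244 + 0.9623 × (224 − 244) = 224.754 → 225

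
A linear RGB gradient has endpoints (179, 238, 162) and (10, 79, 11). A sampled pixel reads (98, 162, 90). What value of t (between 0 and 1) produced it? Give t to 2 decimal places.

0.48

Invert the lerp on the R channel (largest span, 169): t = (98 − 179) / (10 − 179) = -81/-169 = 0.47929.
Check on G: (162 − 238)/(79 − 238) = 0.478 ✓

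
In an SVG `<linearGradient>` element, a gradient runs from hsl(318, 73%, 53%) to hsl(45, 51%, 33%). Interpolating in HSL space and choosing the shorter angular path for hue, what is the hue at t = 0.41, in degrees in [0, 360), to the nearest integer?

Hue: 45 − 318 = -273°, but |-273| > 180 so the shorter arc goes the other way: Δh = -273 + 360 = 87°.
H = 318 + 0.41 × (87) = 353.67 → 354°

354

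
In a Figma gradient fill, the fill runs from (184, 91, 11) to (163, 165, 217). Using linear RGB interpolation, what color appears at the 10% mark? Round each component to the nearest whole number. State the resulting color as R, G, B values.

10% corresponds to t = 0.1.
R = 184 + 0.1 × (163 − 184) = 184 + 0.1 × -21 = 181.9 → 182
G = 91 + 0.1 × (165 − 91) = 91 + 0.1 × 74 = 98.4 → 98
B = 11 + 0.1 × (217 − 11) = 11 + 0.1 × 206 = 31.6 → 32
So the blended color is (182, 98, 32), about #b66220.

(182, 98, 32)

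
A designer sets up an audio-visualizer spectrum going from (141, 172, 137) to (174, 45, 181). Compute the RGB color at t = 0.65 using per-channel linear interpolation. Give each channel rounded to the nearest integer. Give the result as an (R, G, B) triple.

(162, 89, 166)

R = 141 + 0.65 × (174 − 141) = 141 + 0.65 × 33 = 162.45 → 162
G = 172 + 0.65 × (45 − 172) = 172 + 0.65 × -127 = 89.45 → 89
B = 137 + 0.65 × (181 − 137) = 137 + 0.65 × 44 = 165.6 → 166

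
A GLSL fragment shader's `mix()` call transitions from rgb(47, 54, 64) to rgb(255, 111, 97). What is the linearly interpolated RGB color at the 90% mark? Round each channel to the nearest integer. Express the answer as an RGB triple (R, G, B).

(234, 105, 94)

90% corresponds to t = 0.9.
R = 47 + 0.9 × (255 − 47) = 47 + 0.9 × 208 = 234.2 → 234
G = 54 + 0.9 × (111 − 54) = 54 + 0.9 × 57 = 105.3 → 105
B = 64 + 0.9 × (97 − 64) = 64 + 0.9 × 33 = 93.7 → 94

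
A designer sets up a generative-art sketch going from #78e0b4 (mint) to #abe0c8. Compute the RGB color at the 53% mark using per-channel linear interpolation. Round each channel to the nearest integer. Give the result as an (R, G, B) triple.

(147, 224, 191)

#78e0b4 → (120, 224, 180); #abe0c8 → (171, 224, 200).
53% corresponds to t = 0.53.
R = 120 + 0.53 × (171 − 120) = 120 + 0.53 × 51 = 147.03 → 147
G = 224 + 0.53 × (224 − 224) = 224 + 0.53 × 0 = 224 → 224
B = 180 + 0.53 × (200 − 180) = 180 + 0.53 × 20 = 190.6 → 191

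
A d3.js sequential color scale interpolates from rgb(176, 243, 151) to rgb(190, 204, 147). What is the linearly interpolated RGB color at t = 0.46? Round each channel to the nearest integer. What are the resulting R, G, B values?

R = 176 + 0.46 × (190 − 176) = 176 + 0.46 × 14 = 182.44 → 182
G = 243 + 0.46 × (204 − 243) = 243 + 0.46 × -39 = 225.06 → 225
B = 151 + 0.46 × (147 − 151) = 151 + 0.46 × -4 = 149.16 → 149
So the blended color is (182, 225, 149), about #b6e195.

(182, 225, 149)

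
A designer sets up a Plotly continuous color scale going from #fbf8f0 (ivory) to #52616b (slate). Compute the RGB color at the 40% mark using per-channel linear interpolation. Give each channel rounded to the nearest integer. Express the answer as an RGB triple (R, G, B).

#fbf8f0 → (251, 248, 240); #52616b → (82, 97, 107).
40% corresponds to t = 0.4.
R = 251 + 0.4 × (82 − 251) = 251 + 0.4 × -169 = 183.4 → 183
G = 248 + 0.4 × (97 − 248) = 248 + 0.4 × -151 = 187.6 → 188
B = 240 + 0.4 × (107 − 240) = 240 + 0.4 × -133 = 186.8 → 187

(183, 188, 187)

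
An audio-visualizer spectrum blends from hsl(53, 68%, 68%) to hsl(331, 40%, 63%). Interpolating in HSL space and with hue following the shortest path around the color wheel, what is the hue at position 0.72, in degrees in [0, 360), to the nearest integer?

354

Hue: 331 − 53 = 278°, but |278| > 180 so the shorter arc goes the other way: Δh = 278 − 360 = -82°.
H = 53 + 0.72 × (-82) = -6.04 → -6 → -6 mod 360 = 354°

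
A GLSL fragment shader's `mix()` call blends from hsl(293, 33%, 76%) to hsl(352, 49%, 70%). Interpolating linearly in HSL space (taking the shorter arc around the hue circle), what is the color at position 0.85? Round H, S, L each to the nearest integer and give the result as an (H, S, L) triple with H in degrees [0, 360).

Hue arc: Δh = 352 − 293 = 59° (|Δh| ≤ 180, already the shorter path).
H = 293 + 0.85 × (59) = 343.15 → 343°
S = 33 + 0.85 × (49 − 33) = 46.6 → 47%
L = 76 + 0.85 × (70 − 76) = 70.9 → 71%

(343, 47, 71)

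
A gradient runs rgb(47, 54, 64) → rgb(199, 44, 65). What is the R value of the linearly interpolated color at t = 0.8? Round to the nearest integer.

169

R = 47 + 0.8 × (199 − 47) = 168.6 → 169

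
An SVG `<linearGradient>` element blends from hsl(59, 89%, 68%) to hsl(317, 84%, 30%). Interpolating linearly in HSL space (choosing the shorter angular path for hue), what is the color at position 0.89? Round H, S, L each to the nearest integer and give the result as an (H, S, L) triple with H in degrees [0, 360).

Hue: 317 − 59 = 258°, but |258| > 180 so the shorter arc goes the other way: Δh = 258 − 360 = -102°.
H = 59 + 0.89 × (-102) = -31.78 → -32 → -32 mod 360 = 328°
S = 89 + 0.89 × (84 − 89) = 84.55 → 85%
L = 68 + 0.89 × (30 − 68) = 34.18 → 34%

(328, 85, 34)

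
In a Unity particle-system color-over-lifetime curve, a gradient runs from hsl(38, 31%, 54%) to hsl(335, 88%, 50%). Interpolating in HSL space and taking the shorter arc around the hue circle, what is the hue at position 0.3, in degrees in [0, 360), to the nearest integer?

Hue: 335 − 38 = 297°, but |297| > 180 so the shorter arc goes the other way: Δh = 297 − 360 = -63°.
H = 38 + 0.3 × (-63) = 19.1 → 19°

19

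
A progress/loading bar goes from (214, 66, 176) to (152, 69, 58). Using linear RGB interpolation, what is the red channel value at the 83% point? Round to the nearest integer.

R = 214 + 0.83 × (152 − 214) = 162.54 → 163

163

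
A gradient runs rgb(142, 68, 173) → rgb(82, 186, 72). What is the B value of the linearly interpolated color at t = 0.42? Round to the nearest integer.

131

B = 173 + 0.42 × (72 − 173) = 130.58 → 131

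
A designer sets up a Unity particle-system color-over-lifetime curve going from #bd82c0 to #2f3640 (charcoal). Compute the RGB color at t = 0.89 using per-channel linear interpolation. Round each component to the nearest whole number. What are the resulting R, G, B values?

(63, 62, 78)

#bd82c0 → (189, 130, 192); #2f3640 → (47, 54, 64).
R = 189 + 0.89 × (47 − 189) = 189 + 0.89 × -142 = 62.62 → 63
G = 130 + 0.89 × (54 − 130) = 130 + 0.89 × -76 = 62.36 → 62
B = 192 + 0.89 × (64 − 192) = 192 + 0.89 × -128 = 78.08 → 78
So the blended color is (63, 62, 78), about #3f3e4e.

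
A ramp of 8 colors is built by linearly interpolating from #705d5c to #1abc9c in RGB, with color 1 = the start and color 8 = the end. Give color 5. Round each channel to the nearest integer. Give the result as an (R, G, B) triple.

With 8 swatches and endpoints inclusive, swatch 5 sits at t = (5 − 1)/(8 − 1) = 4/7 ≈ 0.5714.
#705d5c → (112, 93, 92); #1abc9c → (26, 188, 156).
R = 112 + 0.5714 × (26 − 112) = 62.86 → 63
G = 93 + 0.5714 × (188 − 93) = 147.283 → 147
B = 92 + 0.5714 × (156 − 92) = 128.57 → 129

(63, 147, 129)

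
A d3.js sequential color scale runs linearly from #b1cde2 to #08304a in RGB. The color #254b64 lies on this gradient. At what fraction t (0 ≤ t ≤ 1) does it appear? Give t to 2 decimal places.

Invert the lerp on the R channel (largest span, 169): t = (37 − 177) / (8 − 177) = -140/-169 = 0.8284.
Check on G: (75 − 205)/(48 − 205) = 0.828 ✓

0.83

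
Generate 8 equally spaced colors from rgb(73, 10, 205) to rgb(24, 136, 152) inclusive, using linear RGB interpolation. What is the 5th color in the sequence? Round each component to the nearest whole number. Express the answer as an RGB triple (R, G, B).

With 8 swatches and endpoints inclusive, swatch 5 sits at t = (5 − 1)/(8 − 1) = 4/7 ≈ 0.5714.
R = 73 + 0.5714 × (24 − 73) = 45.001 → 45
G = 10 + 0.5714 × (136 − 10) = 81.996 → 82
B = 205 + 0.5714 × (152 − 205) = 174.716 → 175

(45, 82, 175)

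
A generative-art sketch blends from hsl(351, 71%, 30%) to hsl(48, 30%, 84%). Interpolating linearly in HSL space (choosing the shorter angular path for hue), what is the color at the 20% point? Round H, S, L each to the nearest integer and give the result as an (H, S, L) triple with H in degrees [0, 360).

(2, 63, 41)

Hue: 48 − 351 = -303°, but |-303| > 180 so the shorter arc goes the other way: Δh = -303 + 360 = 57°.
H = 351 + 0.2 × (57) = 362.4 → 362 → 362 mod 360 = 2°
S = 71 + 0.2 × (30 − 71) = 62.8 → 63%
L = 30 + 0.2 × (84 − 30) = 40.8 → 41%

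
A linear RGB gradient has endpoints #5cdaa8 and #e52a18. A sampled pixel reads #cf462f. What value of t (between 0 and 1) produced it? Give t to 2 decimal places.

0.84

Invert the lerp on the G channel (largest span, 176): t = (70 − 218) / (42 − 218) = -148/-176 = 0.84091.
Check on R: (207 − 92)/(229 − 92) = 0.8394 ✓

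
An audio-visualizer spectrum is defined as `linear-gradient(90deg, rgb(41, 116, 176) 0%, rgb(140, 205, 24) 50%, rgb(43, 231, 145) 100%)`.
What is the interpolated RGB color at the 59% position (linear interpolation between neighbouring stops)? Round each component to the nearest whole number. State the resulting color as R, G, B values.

(123, 210, 46)

59% lies between the 50% and 100% stops, so the local fraction is t = (59 − 50)/(100 − 50) = 9/50 ≈ 0.18.
R = 140 + 0.18 × (43 − 140) = 122.54 → 123
G = 205 + 0.18 × (231 − 205) = 209.68 → 210
B = 24 + 0.18 × (145 − 24) = 45.78 → 46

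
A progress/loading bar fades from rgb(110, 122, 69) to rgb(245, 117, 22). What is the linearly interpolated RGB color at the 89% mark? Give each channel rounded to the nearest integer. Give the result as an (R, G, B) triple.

89% corresponds to t = 0.89.
R = 110 + 0.89 × (245 − 110) = 110 + 0.89 × 135 = 230.15 → 230
G = 122 + 0.89 × (117 − 122) = 122 + 0.89 × -5 = 117.55 → 118
B = 69 + 0.89 × (22 − 69) = 69 + 0.89 × -47 = 27.17 → 27

(230, 118, 27)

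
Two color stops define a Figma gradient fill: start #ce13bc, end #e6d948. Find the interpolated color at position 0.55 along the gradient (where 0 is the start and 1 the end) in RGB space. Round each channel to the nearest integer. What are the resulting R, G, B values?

(219, 128, 124)

#ce13bc → (206, 19, 188); #e6d948 → (230, 217, 72).
R = 206 + 0.55 × (230 − 206) = 206 + 0.55 × 24 = 219.2 → 219
G = 19 + 0.55 × (217 − 19) = 19 + 0.55 × 198 = 127.9 → 128
B = 188 + 0.55 × (72 − 188) = 188 + 0.55 × -116 = 124.2 → 124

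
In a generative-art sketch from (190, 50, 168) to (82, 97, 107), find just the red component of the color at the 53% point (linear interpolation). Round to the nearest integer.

R = 190 + 0.53 × (82 − 190) = 132.76 → 133

133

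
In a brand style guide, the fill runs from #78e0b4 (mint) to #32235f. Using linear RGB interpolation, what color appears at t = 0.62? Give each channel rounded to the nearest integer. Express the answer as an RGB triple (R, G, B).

#78e0b4 → (120, 224, 180); #32235f → (50, 35, 95).
R = 120 + 0.62 × (50 − 120) = 120 + 0.62 × -70 = 76.6 → 77
G = 224 + 0.62 × (35 − 224) = 224 + 0.62 × -189 = 106.82 → 107
B = 180 + 0.62 × (95 − 180) = 180 + 0.62 × -85 = 127.3 → 127

(77, 107, 127)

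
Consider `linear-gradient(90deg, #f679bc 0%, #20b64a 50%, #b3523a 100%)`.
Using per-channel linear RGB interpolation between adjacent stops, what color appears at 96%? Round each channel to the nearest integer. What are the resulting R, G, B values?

96% lies between the 50% and 100% stops, so the local fraction is t = (96 − 50)/(100 − 50) = 46/50 ≈ 0.92.
#20b64a → (32, 182, 74); #b3523a → (179, 82, 58).
R = 32 + 0.92 × (179 − 32) = 167.24 → 167
G = 182 + 0.92 × (82 − 182) = 90 → 90
B = 74 + 0.92 × (58 − 74) = 59.28 → 59

(167, 90, 59)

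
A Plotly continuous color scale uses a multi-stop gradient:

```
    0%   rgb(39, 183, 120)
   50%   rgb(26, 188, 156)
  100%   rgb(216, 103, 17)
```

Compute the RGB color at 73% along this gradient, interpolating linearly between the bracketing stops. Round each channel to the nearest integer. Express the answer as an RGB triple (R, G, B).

(113, 149, 92)

73% lies between the 50% and 100% stops, so the local fraction is t = (73 − 50)/(100 − 50) = 23/50 ≈ 0.46.
R = 26 + 0.46 × (216 − 26) = 113.4 → 113
G = 188 + 0.46 × (103 − 188) = 148.9 → 149
B = 156 + 0.46 × (17 − 156) = 92.06 → 92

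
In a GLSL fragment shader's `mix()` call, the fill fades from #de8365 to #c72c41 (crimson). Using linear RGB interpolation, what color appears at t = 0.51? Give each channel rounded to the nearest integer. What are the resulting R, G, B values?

#de8365 → (222, 131, 101); #c72c41 → (199, 44, 65).
R = 222 + 0.51 × (199 − 222) = 222 + 0.51 × -23 = 210.27 → 210
G = 131 + 0.51 × (44 − 131) = 131 + 0.51 × -87 = 86.63 → 87
B = 101 + 0.51 × (65 − 101) = 101 + 0.51 × -36 = 82.64 → 83

(210, 87, 83)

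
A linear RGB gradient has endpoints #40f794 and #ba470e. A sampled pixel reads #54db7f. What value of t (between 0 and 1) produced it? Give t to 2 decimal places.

Invert the lerp on the G channel (largest span, 176): t = (219 − 247) / (71 − 247) = -28/-176 = 0.15909.
Check on R: (84 − 64)/(186 − 64) = 0.1639 ✓

0.16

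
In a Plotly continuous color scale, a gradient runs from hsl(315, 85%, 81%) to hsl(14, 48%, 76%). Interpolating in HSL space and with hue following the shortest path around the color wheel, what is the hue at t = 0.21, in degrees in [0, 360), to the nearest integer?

Hue: 14 − 315 = -301°, but |-301| > 180 so the shorter arc goes the other way: Δh = -301 + 360 = 59°.
H = 315 + 0.21 × (59) = 327.39 → 327°

327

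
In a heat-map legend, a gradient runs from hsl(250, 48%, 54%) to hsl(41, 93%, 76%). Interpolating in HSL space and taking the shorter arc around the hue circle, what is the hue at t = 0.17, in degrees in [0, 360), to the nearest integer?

Hue: 41 − 250 = -209°, but |-209| > 180 so the shorter arc goes the other way: Δh = -209 + 360 = 151°.
H = 250 + 0.17 × (151) = 275.67 → 276°

276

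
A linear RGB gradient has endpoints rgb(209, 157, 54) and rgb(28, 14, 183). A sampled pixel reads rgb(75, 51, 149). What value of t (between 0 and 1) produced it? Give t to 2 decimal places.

0.74

Invert the lerp on the R channel (largest span, 181): t = (75 − 209) / (28 − 209) = -134/-181 = 0.74033.
Check on G: (51 − 157)/(14 − 157) = 0.7413 ✓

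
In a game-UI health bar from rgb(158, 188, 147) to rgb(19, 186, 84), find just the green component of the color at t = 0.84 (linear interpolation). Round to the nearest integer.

G = 188 + 0.84 × (186 − 188) = 186.32 → 186

186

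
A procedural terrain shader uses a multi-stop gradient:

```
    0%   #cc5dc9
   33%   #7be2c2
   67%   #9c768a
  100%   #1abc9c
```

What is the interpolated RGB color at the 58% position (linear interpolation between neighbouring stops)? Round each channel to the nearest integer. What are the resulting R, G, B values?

(147, 147, 153)

58% lies between the 33% and 67% stops, so the local fraction is t = (58 − 33)/(67 − 33) = 25/34 ≈ 0.7353.
#7be2c2 → (123, 226, 194); #9c768a → (156, 118, 138).
R = 123 + 0.7353 × (156 − 123) = 147.265 → 147
G = 226 + 0.7353 × (118 − 226) = 146.588 → 147
B = 194 + 0.7353 × (138 − 194) = 152.823 → 153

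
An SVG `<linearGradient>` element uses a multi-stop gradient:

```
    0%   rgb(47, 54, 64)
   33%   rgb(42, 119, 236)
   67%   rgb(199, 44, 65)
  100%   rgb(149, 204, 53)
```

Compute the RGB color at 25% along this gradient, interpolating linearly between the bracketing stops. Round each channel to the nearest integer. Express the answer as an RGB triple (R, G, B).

(43, 103, 194)

25% lies between the 0% and 33% stops, so the local fraction is t = (25 − 0)/(33 − 0) = 25/33 ≈ 0.7576.
R = 47 + 0.7576 × (42 − 47) = 43.212 → 43
G = 54 + 0.7576 × (119 − 54) = 103.244 → 103
B = 64 + 0.7576 × (236 − 64) = 194.307 → 194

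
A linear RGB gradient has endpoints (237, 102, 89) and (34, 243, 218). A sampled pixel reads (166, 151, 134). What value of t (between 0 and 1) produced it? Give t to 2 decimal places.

0.35

Invert the lerp on the R channel (largest span, 203): t = (166 − 237) / (34 − 237) = -71/-203 = 0.34975.
Check on G: (151 − 102)/(243 − 102) = 0.3475 ✓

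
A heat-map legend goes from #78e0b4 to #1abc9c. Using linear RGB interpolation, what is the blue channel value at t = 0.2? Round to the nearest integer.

175

B₁ = 180 (from #78e0b4), B₂ = 156 (from #1abc9c).
B = 180 + 0.2 × (156 − 180) = 175.2 → 175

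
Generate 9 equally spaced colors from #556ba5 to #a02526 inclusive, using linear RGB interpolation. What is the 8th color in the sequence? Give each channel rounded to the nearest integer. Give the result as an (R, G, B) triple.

(151, 46, 54)

With 9 swatches and endpoints inclusive, swatch 8 sits at t = (8 − 1)/(9 − 1) = 7/8 ≈ 0.875.
#556ba5 → (85, 107, 165); #a02526 → (160, 37, 38).
R = 85 + 0.875 × (160 − 85) = 150.625 → 151
G = 107 + 0.875 × (37 − 107) = 45.75 → 46
B = 165 + 0.875 × (38 − 165) = 53.875 → 54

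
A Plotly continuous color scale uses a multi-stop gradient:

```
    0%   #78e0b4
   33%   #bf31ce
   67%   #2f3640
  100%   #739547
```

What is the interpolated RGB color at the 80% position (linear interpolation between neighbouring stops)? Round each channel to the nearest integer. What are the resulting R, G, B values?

(74, 91, 67)

80% lies between the 67% and 100% stops, so the local fraction is t = (80 − 67)/(100 − 67) = 13/33 ≈ 0.3939.
#2f3640 → (47, 54, 64); #739547 → (115, 149, 71).
R = 47 + 0.3939 × (115 − 47) = 73.785 → 74
G = 54 + 0.3939 × (149 − 54) = 91.421 → 91
B = 64 + 0.3939 × (71 − 64) = 66.757 → 67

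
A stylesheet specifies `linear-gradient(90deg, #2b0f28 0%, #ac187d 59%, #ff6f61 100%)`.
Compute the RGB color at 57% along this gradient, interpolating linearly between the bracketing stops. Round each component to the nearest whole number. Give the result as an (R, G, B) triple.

(168, 24, 122)

57% lies between the 0% and 59% stops, so the local fraction is t = (57 − 0)/(59 − 0) = 57/59 ≈ 0.9661.
#2b0f28 → (43, 15, 40); #ac187d → (172, 24, 125).
R = 43 + 0.9661 × (172 − 43) = 167.627 → 168
G = 15 + 0.9661 × (24 − 15) = 23.695 → 24
B = 40 + 0.9661 × (125 − 40) = 122.118 → 122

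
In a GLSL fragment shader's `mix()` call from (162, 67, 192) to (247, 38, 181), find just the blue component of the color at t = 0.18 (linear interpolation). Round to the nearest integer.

190

B = 192 + 0.18 × (181 − 192) = 190.02 → 190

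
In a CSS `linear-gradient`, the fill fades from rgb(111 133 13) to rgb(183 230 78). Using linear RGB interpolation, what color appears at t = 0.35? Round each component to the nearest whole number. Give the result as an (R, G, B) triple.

(136, 167, 36)

R = 111 + 0.35 × (183 − 111) = 111 + 0.35 × 72 = 136.2 → 136
G = 133 + 0.35 × (230 − 133) = 133 + 0.35 × 97 = 166.95 → 167
B = 13 + 0.35 × (78 − 13) = 13 + 0.35 × 65 = 35.75 → 36
So the blended color is (136, 167, 36), about #88a724.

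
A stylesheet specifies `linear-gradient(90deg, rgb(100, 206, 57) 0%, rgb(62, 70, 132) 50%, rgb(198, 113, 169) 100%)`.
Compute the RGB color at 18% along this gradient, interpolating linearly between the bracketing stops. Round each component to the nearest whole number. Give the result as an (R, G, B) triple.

(86, 157, 84)

18% lies between the 0% and 50% stops, so the local fraction is t = (18 − 0)/(50 − 0) = 18/50 ≈ 0.36.
R = 100 + 0.36 × (62 − 100) = 86.32 → 86
G = 206 + 0.36 × (70 − 206) = 157.04 → 157
B = 57 + 0.36 × (132 − 57) = 84 → 84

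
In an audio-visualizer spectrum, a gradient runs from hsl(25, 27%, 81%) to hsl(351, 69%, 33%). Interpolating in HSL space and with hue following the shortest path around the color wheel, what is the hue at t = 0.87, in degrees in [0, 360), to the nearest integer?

355

Hue: 351 − 25 = 326°, but |326| > 180 so the shorter arc goes the other way: Δh = 326 − 360 = -34°.
H = 25 + 0.87 × (-34) = -4.58 → -5 → -5 mod 360 = 355°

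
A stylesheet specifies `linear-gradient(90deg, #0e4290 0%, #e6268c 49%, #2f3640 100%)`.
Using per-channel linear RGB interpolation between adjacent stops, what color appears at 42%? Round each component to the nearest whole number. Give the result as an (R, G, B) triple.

(199, 42, 141)

42% lies between the 0% and 49% stops, so the local fraction is t = (42 − 0)/(49 − 0) = 42/49 ≈ 0.8571.
#0e4290 → (14, 66, 144); #e6268c → (230, 38, 140).
R = 14 + 0.8571 × (230 − 14) = 199.134 → 199
G = 66 + 0.8571 × (38 − 66) = 42.001 → 42
B = 144 + 0.8571 × (140 − 144) = 140.572 → 141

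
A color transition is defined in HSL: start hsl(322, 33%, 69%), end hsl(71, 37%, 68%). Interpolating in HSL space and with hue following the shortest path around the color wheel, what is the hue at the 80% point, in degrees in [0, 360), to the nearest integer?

Hue: 71 − 322 = -251°, but |-251| > 180 so the shorter arc goes the other way: Δh = -251 + 360 = 109°.
H = 322 + 0.8 × (109) = 409.2 → 409 → 409 mod 360 = 49°

49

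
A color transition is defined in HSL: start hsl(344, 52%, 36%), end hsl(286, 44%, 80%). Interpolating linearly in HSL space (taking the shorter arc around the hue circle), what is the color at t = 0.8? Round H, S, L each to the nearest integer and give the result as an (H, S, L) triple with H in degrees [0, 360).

(298, 46, 71)

Hue arc: Δh = 286 − 344 = -58° (|Δh| ≤ 180, already the shorter path).
H = 344 + 0.8 × (-58) = 297.6 → 298°
S = 52 + 0.8 × (44 − 52) = 45.6 → 46%
L = 36 + 0.8 × (80 − 36) = 71.2 → 71%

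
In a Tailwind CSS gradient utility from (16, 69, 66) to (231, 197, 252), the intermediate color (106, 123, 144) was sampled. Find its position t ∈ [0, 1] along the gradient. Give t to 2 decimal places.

0.42

Invert the lerp on the R channel (largest span, 215): t = (106 − 16) / (231 − 16) = 90/215 = 0.4186.
Check on G: (123 − 69)/(197 − 69) = 0.4219 ✓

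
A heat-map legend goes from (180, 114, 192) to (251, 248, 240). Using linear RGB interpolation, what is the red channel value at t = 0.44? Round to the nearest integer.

211

R = 180 + 0.44 × (251 − 180) = 211.24 → 211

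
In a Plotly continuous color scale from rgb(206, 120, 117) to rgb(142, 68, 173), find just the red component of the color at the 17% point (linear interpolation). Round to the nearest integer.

195

R = 206 + 0.17 × (142 − 206) = 195.12 → 195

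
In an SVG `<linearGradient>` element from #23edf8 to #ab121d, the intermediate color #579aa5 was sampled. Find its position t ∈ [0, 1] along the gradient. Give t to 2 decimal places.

0.38

Invert the lerp on the G channel (largest span, 219): t = (154 − 237) / (18 − 237) = -83/-219 = 0.379.
Check on R: (87 − 35)/(171 − 35) = 0.3824 ✓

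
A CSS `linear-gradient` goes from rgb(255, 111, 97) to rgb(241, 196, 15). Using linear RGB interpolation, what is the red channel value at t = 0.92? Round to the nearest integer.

242

R = 255 + 0.92 × (241 − 255) = 242.12 → 242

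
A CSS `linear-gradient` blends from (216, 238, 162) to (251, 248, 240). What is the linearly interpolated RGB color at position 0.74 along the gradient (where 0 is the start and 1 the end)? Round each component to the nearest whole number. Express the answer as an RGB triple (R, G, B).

(242, 245, 220)

R = 216 + 0.74 × (251 − 216) = 216 + 0.74 × 35 = 241.9 → 242
G = 238 + 0.74 × (248 − 238) = 238 + 0.74 × 10 = 245.4 → 245
B = 162 + 0.74 × (240 − 162) = 162 + 0.74 × 78 = 219.72 → 220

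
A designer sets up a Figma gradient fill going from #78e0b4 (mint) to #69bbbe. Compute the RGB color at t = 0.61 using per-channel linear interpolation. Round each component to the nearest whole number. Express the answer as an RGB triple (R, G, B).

#78e0b4 → (120, 224, 180); #69bbbe → (105, 187, 190).
R = 120 + 0.61 × (105 − 120) = 120 + 0.61 × -15 = 110.85 → 111
G = 224 + 0.61 × (187 − 224) = 224 + 0.61 × -37 = 201.43 → 201
B = 180 + 0.61 × (190 − 180) = 180 + 0.61 × 10 = 186.1 → 186
So the blended color is (111, 201, 186), about #6fc9ba.

(111, 201, 186)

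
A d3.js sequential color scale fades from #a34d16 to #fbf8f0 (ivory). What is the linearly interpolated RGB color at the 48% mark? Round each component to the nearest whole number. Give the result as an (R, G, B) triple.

(205, 159, 127)

#a34d16 → (163, 77, 22); #fbf8f0 → (251, 248, 240).
48% corresponds to t = 0.48.
R = 163 + 0.48 × (251 − 163) = 163 + 0.48 × 88 = 205.24 → 205
G = 77 + 0.48 × (248 − 77) = 77 + 0.48 × 171 = 159.08 → 159
B = 22 + 0.48 × (240 − 22) = 22 + 0.48 × 218 = 126.64 → 127
So the blended color is (205, 159, 127), about #cd9f7f.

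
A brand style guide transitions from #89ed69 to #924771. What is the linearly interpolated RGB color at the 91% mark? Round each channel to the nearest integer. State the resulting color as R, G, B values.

#89ed69 → (137, 237, 105); #924771 → (146, 71, 113).
91% corresponds to t = 0.91.
R = 137 + 0.91 × (146 − 137) = 137 + 0.91 × 9 = 145.19 → 145
G = 237 + 0.91 × (71 − 237) = 237 + 0.91 × -166 = 85.94 → 86
B = 105 + 0.91 × (113 − 105) = 105 + 0.91 × 8 = 112.28 → 112

(145, 86, 112)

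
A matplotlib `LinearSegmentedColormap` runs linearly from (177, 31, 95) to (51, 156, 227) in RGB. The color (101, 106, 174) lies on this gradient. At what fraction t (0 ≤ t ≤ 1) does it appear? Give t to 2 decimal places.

Invert the lerp on the B channel (largest span, 132): t = (174 − 95) / (227 − 95) = 79/132 = 0.59848.
Check on R: (101 − 177)/(51 − 177) = 0.6032 ✓

0.60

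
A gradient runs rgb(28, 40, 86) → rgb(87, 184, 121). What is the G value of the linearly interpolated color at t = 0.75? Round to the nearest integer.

G = 40 + 0.75 × (184 − 40) = 148 → 148

148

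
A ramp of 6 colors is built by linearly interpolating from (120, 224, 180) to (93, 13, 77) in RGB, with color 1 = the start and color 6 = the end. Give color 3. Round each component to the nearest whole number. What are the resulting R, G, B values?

With 6 swatches and endpoints inclusive, swatch 3 sits at t = (3 − 1)/(6 − 1) = 2/5 ≈ 0.4.
R = 120 + 0.4 × (93 − 120) = 109.2 → 109
G = 224 + 0.4 × (13 − 224) = 139.6 → 140
B = 180 + 0.4 × (77 − 180) = 138.8 → 139

(109, 140, 139)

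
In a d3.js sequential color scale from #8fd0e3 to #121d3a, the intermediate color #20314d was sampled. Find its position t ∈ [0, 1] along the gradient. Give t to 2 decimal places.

0.89

Invert the lerp on the G channel (largest span, 179): t = (49 − 208) / (29 − 208) = -159/-179 = 0.88827.
Check on R: (32 − 143)/(18 − 143) = 0.888 ✓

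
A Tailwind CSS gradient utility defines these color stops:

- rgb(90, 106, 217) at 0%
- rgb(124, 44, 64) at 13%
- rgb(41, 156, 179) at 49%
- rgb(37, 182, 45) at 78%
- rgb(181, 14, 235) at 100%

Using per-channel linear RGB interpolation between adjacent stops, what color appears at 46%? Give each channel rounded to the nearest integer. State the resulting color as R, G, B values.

46% lies between the 13% and 49% stops, so the local fraction is t = (46 − 13)/(49 − 13) = 33/36 ≈ 0.9167.
R = 124 + 0.9167 × (41 − 124) = 47.914 → 48
G = 44 + 0.9167 × (156 − 44) = 146.67 → 147
B = 64 + 0.9167 × (179 − 64) = 169.421 → 169

(48, 147, 169)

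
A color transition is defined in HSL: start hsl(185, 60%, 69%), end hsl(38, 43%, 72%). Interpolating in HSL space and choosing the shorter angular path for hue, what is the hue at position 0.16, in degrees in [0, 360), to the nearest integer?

161

Hue arc: Δh = 38 − 185 = -147° (|Δh| ≤ 180, already the shorter path).
H = 185 + 0.16 × (-147) = 161.48 → 161°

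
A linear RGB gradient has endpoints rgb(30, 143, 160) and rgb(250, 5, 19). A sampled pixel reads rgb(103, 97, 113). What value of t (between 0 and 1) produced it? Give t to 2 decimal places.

Invert the lerp on the R channel (largest span, 220): t = (103 − 30) / (250 − 30) = 73/220 = 0.33182.
Check on G: (97 − 143)/(5 − 143) = 0.3333 ✓

0.33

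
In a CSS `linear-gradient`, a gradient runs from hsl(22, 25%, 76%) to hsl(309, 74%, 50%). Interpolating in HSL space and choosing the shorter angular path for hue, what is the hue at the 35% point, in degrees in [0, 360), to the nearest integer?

Hue: 309 − 22 = 287°, but |287| > 180 so the shorter arc goes the other way: Δh = 287 − 360 = -73°.
H = 22 + 0.35 × (-73) = -3.55 → -4 → -4 mod 360 = 356°

356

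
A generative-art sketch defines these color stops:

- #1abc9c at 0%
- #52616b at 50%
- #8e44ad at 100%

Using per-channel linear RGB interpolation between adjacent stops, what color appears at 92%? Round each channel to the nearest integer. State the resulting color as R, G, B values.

92% lies between the 50% and 100% stops, so the local fraction is t = (92 − 50)/(100 − 50) = 42/50 ≈ 0.84.
#52616b → (82, 97, 107); #8e44ad → (142, 68, 173).
R = 82 + 0.84 × (142 − 82) = 132.4 → 132
G = 97 + 0.84 × (68 − 97) = 72.64 → 73
B = 107 + 0.84 × (173 − 107) = 162.44 → 162

(132, 73, 162)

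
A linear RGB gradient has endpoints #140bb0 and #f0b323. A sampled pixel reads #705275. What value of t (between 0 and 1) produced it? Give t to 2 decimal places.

0.42

Invert the lerp on the R channel (largest span, 220): t = (112 − 20) / (240 − 20) = 92/220 = 0.41818.
Check on G: (82 − 11)/(179 − 11) = 0.4226 ✓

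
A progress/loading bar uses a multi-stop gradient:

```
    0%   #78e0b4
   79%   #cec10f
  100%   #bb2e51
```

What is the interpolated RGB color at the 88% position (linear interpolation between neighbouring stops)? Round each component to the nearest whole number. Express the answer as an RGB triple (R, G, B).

88% lies between the 79% and 100% stops, so the local fraction is t = (88 − 79)/(100 − 79) = 9/21 ≈ 0.4286.
#cec10f → (206, 193, 15); #bb2e51 → (187, 46, 81).
R = 206 + 0.4286 × (187 − 206) = 197.857 → 198
G = 193 + 0.4286 × (46 − 193) = 129.996 → 130
B = 15 + 0.4286 × (81 − 15) = 43.288 → 43

(198, 130, 43)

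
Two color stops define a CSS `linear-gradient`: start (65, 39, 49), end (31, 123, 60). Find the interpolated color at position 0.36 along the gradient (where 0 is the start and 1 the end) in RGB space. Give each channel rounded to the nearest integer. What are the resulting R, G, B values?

(53, 69, 53)

R = 65 + 0.36 × (31 − 65) = 65 + 0.36 × -34 = 52.76 → 53
G = 39 + 0.36 × (123 − 39) = 39 + 0.36 × 84 = 69.24 → 69
B = 49 + 0.36 × (60 − 49) = 49 + 0.36 × 11 = 52.96 → 53
So the blended color is (53, 69, 53), about #354535.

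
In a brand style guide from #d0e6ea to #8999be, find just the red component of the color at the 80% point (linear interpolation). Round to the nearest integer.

R₁ = 208 (from #d0e6ea), R₂ = 137 (from #8999be).
R = 208 + 0.8 × (137 − 208) = 151.2 → 151

151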